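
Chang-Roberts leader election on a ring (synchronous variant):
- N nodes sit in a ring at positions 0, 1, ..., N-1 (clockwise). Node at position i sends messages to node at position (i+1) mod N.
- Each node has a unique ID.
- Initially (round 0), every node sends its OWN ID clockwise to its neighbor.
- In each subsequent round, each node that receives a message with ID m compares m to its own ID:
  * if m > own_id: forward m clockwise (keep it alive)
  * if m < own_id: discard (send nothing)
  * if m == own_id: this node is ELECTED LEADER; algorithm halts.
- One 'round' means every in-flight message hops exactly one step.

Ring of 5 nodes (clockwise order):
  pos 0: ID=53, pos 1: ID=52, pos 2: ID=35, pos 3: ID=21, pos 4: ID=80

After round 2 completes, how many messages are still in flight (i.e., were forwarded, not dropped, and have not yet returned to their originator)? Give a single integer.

Round 1: pos1(id52) recv 53: fwd; pos2(id35) recv 52: fwd; pos3(id21) recv 35: fwd; pos4(id80) recv 21: drop; pos0(id53) recv 80: fwd
Round 2: pos2(id35) recv 53: fwd; pos3(id21) recv 52: fwd; pos4(id80) recv 35: drop; pos1(id52) recv 80: fwd
After round 2: 3 messages still in flight

Answer: 3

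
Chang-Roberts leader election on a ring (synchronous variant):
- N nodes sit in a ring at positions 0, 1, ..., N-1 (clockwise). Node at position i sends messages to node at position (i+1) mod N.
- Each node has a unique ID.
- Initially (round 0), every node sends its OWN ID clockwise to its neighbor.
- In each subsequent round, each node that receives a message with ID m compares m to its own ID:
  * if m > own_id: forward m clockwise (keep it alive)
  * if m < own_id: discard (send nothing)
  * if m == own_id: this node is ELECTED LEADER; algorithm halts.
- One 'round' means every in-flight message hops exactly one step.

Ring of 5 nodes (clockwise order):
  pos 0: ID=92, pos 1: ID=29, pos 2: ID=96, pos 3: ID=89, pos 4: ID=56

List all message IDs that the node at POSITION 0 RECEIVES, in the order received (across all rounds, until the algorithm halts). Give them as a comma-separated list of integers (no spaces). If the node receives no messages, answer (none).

Answer: 56,89,96

Derivation:
Round 1: pos1(id29) recv 92: fwd; pos2(id96) recv 29: drop; pos3(id89) recv 96: fwd; pos4(id56) recv 89: fwd; pos0(id92) recv 56: drop
Round 2: pos2(id96) recv 92: drop; pos4(id56) recv 96: fwd; pos0(id92) recv 89: drop
Round 3: pos0(id92) recv 96: fwd
Round 4: pos1(id29) recv 96: fwd
Round 5: pos2(id96) recv 96: ELECTED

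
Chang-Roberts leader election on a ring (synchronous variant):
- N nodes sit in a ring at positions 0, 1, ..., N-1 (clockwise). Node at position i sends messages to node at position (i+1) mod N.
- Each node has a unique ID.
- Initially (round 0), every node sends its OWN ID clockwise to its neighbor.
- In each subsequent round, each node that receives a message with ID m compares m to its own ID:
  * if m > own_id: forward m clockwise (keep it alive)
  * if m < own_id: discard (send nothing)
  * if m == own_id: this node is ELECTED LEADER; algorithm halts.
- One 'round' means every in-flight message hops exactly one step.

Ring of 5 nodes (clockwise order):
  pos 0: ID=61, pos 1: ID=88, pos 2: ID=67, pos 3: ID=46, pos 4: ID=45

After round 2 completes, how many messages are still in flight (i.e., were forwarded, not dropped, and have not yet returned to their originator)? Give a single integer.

Answer: 2

Derivation:
Round 1: pos1(id88) recv 61: drop; pos2(id67) recv 88: fwd; pos3(id46) recv 67: fwd; pos4(id45) recv 46: fwd; pos0(id61) recv 45: drop
Round 2: pos3(id46) recv 88: fwd; pos4(id45) recv 67: fwd; pos0(id61) recv 46: drop
After round 2: 2 messages still in flight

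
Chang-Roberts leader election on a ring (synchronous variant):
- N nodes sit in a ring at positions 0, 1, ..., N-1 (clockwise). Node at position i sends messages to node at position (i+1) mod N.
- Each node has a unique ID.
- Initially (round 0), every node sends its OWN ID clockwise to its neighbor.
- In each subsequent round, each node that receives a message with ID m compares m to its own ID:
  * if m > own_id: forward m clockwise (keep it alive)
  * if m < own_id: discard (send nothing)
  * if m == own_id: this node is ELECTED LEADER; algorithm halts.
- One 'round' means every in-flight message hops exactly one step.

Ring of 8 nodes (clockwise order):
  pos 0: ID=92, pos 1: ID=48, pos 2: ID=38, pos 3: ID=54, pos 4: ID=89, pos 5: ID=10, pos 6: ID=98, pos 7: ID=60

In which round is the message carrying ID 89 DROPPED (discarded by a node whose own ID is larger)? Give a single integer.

Answer: 2

Derivation:
Round 1: pos1(id48) recv 92: fwd; pos2(id38) recv 48: fwd; pos3(id54) recv 38: drop; pos4(id89) recv 54: drop; pos5(id10) recv 89: fwd; pos6(id98) recv 10: drop; pos7(id60) recv 98: fwd; pos0(id92) recv 60: drop
Round 2: pos2(id38) recv 92: fwd; pos3(id54) recv 48: drop; pos6(id98) recv 89: drop; pos0(id92) recv 98: fwd
Round 3: pos3(id54) recv 92: fwd; pos1(id48) recv 98: fwd
Round 4: pos4(id89) recv 92: fwd; pos2(id38) recv 98: fwd
Round 5: pos5(id10) recv 92: fwd; pos3(id54) recv 98: fwd
Round 6: pos6(id98) recv 92: drop; pos4(id89) recv 98: fwd
Round 7: pos5(id10) recv 98: fwd
Round 8: pos6(id98) recv 98: ELECTED
Message ID 89 originates at pos 4; dropped at pos 6 in round 2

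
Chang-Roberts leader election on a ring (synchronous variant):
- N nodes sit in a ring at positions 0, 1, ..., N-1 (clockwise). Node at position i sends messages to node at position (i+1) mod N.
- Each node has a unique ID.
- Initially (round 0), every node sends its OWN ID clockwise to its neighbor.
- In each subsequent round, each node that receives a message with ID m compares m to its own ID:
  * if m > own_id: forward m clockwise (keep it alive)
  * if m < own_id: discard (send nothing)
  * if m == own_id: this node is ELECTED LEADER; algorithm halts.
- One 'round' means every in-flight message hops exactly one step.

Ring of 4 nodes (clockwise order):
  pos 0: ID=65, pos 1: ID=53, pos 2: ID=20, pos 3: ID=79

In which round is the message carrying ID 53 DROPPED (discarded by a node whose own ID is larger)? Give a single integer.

Round 1: pos1(id53) recv 65: fwd; pos2(id20) recv 53: fwd; pos3(id79) recv 20: drop; pos0(id65) recv 79: fwd
Round 2: pos2(id20) recv 65: fwd; pos3(id79) recv 53: drop; pos1(id53) recv 79: fwd
Round 3: pos3(id79) recv 65: drop; pos2(id20) recv 79: fwd
Round 4: pos3(id79) recv 79: ELECTED
Message ID 53 originates at pos 1; dropped at pos 3 in round 2

Answer: 2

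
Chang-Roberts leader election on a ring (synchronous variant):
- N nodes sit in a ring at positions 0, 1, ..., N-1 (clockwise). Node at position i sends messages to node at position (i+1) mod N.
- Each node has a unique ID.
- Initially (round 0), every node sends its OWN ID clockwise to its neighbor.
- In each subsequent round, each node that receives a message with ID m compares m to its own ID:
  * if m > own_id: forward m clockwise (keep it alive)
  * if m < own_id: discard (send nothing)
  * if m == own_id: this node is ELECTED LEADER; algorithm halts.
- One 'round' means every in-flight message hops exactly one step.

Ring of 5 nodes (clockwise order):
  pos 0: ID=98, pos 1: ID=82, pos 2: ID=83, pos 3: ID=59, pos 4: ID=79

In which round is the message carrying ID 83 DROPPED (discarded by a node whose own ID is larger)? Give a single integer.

Round 1: pos1(id82) recv 98: fwd; pos2(id83) recv 82: drop; pos3(id59) recv 83: fwd; pos4(id79) recv 59: drop; pos0(id98) recv 79: drop
Round 2: pos2(id83) recv 98: fwd; pos4(id79) recv 83: fwd
Round 3: pos3(id59) recv 98: fwd; pos0(id98) recv 83: drop
Round 4: pos4(id79) recv 98: fwd
Round 5: pos0(id98) recv 98: ELECTED
Message ID 83 originates at pos 2; dropped at pos 0 in round 3

Answer: 3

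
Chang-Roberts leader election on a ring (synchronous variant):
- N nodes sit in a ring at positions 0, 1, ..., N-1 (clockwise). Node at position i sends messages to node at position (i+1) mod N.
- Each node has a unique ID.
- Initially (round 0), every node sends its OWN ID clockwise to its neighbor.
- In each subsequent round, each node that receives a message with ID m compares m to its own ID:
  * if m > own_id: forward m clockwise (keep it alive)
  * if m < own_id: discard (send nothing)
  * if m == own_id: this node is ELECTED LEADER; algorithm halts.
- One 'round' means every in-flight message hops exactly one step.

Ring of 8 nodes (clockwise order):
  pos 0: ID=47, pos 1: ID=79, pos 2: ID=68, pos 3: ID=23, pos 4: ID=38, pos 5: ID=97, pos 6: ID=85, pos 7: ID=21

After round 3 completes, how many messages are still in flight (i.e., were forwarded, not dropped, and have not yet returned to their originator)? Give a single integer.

Answer: 3

Derivation:
Round 1: pos1(id79) recv 47: drop; pos2(id68) recv 79: fwd; pos3(id23) recv 68: fwd; pos4(id38) recv 23: drop; pos5(id97) recv 38: drop; pos6(id85) recv 97: fwd; pos7(id21) recv 85: fwd; pos0(id47) recv 21: drop
Round 2: pos3(id23) recv 79: fwd; pos4(id38) recv 68: fwd; pos7(id21) recv 97: fwd; pos0(id47) recv 85: fwd
Round 3: pos4(id38) recv 79: fwd; pos5(id97) recv 68: drop; pos0(id47) recv 97: fwd; pos1(id79) recv 85: fwd
After round 3: 3 messages still in flight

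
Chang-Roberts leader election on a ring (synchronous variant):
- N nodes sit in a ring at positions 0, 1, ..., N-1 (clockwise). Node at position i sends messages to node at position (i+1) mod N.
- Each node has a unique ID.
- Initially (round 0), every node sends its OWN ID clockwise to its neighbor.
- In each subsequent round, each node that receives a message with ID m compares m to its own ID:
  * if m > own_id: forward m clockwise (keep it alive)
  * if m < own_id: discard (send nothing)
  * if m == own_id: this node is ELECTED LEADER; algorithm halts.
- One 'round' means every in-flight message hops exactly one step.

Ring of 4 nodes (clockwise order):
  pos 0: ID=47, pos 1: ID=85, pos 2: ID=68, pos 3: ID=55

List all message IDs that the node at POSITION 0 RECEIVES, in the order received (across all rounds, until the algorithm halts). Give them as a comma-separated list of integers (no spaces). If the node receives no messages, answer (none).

Round 1: pos1(id85) recv 47: drop; pos2(id68) recv 85: fwd; pos3(id55) recv 68: fwd; pos0(id47) recv 55: fwd
Round 2: pos3(id55) recv 85: fwd; pos0(id47) recv 68: fwd; pos1(id85) recv 55: drop
Round 3: pos0(id47) recv 85: fwd; pos1(id85) recv 68: drop
Round 4: pos1(id85) recv 85: ELECTED

Answer: 55,68,85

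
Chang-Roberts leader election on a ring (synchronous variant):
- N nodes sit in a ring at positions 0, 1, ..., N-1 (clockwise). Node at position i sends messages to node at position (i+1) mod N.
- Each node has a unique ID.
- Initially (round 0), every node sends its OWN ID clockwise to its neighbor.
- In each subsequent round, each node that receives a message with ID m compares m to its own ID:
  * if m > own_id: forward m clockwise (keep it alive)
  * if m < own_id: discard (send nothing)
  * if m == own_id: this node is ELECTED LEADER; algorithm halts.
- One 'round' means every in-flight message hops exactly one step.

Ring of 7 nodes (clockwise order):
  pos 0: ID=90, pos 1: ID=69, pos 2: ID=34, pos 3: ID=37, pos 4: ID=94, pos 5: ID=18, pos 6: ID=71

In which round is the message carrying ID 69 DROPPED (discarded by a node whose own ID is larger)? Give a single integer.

Round 1: pos1(id69) recv 90: fwd; pos2(id34) recv 69: fwd; pos3(id37) recv 34: drop; pos4(id94) recv 37: drop; pos5(id18) recv 94: fwd; pos6(id71) recv 18: drop; pos0(id90) recv 71: drop
Round 2: pos2(id34) recv 90: fwd; pos3(id37) recv 69: fwd; pos6(id71) recv 94: fwd
Round 3: pos3(id37) recv 90: fwd; pos4(id94) recv 69: drop; pos0(id90) recv 94: fwd
Round 4: pos4(id94) recv 90: drop; pos1(id69) recv 94: fwd
Round 5: pos2(id34) recv 94: fwd
Round 6: pos3(id37) recv 94: fwd
Round 7: pos4(id94) recv 94: ELECTED
Message ID 69 originates at pos 1; dropped at pos 4 in round 3

Answer: 3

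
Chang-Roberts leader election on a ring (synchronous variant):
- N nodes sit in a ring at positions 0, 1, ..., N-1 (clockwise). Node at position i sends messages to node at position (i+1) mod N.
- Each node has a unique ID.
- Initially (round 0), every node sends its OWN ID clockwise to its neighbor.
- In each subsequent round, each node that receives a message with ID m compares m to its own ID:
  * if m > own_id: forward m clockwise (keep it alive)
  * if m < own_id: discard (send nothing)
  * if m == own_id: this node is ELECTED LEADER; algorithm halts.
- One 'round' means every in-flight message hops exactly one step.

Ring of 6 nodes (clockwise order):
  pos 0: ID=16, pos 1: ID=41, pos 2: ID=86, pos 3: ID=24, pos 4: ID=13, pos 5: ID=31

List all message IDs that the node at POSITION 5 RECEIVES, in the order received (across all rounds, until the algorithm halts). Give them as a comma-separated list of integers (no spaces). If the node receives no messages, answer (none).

Answer: 13,24,86

Derivation:
Round 1: pos1(id41) recv 16: drop; pos2(id86) recv 41: drop; pos3(id24) recv 86: fwd; pos4(id13) recv 24: fwd; pos5(id31) recv 13: drop; pos0(id16) recv 31: fwd
Round 2: pos4(id13) recv 86: fwd; pos5(id31) recv 24: drop; pos1(id41) recv 31: drop
Round 3: pos5(id31) recv 86: fwd
Round 4: pos0(id16) recv 86: fwd
Round 5: pos1(id41) recv 86: fwd
Round 6: pos2(id86) recv 86: ELECTED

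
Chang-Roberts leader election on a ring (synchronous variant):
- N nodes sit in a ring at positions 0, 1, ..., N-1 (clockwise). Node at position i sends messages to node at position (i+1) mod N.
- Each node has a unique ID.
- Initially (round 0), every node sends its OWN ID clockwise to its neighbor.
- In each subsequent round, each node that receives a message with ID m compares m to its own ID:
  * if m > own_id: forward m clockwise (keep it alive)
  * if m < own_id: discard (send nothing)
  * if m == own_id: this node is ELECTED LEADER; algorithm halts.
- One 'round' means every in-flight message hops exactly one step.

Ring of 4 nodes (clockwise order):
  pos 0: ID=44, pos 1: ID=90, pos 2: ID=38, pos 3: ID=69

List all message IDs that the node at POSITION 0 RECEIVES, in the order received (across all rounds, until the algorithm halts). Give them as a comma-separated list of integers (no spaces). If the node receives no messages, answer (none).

Round 1: pos1(id90) recv 44: drop; pos2(id38) recv 90: fwd; pos3(id69) recv 38: drop; pos0(id44) recv 69: fwd
Round 2: pos3(id69) recv 90: fwd; pos1(id90) recv 69: drop
Round 3: pos0(id44) recv 90: fwd
Round 4: pos1(id90) recv 90: ELECTED

Answer: 69,90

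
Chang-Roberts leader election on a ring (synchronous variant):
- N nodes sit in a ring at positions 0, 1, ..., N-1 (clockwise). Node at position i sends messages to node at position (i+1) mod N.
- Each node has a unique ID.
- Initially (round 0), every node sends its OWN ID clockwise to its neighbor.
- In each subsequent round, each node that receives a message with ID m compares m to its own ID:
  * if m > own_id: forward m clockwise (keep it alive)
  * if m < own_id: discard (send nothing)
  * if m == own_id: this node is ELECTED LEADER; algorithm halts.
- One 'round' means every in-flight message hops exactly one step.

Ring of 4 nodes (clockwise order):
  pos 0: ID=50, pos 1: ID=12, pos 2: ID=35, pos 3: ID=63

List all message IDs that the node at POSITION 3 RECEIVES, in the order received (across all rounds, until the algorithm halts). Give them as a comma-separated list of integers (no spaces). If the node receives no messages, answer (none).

Round 1: pos1(id12) recv 50: fwd; pos2(id35) recv 12: drop; pos3(id63) recv 35: drop; pos0(id50) recv 63: fwd
Round 2: pos2(id35) recv 50: fwd; pos1(id12) recv 63: fwd
Round 3: pos3(id63) recv 50: drop; pos2(id35) recv 63: fwd
Round 4: pos3(id63) recv 63: ELECTED

Answer: 35,50,63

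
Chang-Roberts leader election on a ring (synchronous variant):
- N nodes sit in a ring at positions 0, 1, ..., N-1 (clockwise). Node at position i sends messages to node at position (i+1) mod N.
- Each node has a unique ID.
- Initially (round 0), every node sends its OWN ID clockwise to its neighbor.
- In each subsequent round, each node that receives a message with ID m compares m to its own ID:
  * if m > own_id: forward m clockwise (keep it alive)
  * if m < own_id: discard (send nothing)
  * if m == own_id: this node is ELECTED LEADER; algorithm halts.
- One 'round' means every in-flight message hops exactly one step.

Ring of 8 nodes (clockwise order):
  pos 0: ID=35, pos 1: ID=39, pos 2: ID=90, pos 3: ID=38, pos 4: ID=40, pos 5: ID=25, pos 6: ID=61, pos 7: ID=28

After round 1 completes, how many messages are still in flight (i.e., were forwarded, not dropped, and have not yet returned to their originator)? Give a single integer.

Answer: 3

Derivation:
Round 1: pos1(id39) recv 35: drop; pos2(id90) recv 39: drop; pos3(id38) recv 90: fwd; pos4(id40) recv 38: drop; pos5(id25) recv 40: fwd; pos6(id61) recv 25: drop; pos7(id28) recv 61: fwd; pos0(id35) recv 28: drop
After round 1: 3 messages still in flight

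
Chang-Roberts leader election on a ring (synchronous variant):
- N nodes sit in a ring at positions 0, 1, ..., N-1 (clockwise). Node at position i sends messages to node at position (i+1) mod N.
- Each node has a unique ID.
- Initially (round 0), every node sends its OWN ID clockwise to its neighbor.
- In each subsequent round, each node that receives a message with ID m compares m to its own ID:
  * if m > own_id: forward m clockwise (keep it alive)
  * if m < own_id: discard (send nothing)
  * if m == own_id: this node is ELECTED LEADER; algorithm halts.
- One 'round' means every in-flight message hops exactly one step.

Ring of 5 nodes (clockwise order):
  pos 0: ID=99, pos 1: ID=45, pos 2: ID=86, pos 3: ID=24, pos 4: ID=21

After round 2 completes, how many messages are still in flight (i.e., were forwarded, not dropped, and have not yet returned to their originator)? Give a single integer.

Round 1: pos1(id45) recv 99: fwd; pos2(id86) recv 45: drop; pos3(id24) recv 86: fwd; pos4(id21) recv 24: fwd; pos0(id99) recv 21: drop
Round 2: pos2(id86) recv 99: fwd; pos4(id21) recv 86: fwd; pos0(id99) recv 24: drop
After round 2: 2 messages still in flight

Answer: 2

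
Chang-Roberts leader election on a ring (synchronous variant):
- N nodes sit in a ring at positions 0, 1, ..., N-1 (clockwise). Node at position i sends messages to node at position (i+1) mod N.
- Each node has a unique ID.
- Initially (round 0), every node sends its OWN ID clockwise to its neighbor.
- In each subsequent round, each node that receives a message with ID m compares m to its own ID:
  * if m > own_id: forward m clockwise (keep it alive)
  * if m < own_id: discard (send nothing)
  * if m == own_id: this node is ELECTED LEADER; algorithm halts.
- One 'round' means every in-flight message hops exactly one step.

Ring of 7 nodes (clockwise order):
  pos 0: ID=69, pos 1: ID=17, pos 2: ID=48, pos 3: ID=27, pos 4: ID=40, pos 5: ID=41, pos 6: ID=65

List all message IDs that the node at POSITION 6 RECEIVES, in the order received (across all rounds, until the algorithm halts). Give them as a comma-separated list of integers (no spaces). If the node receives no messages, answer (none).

Round 1: pos1(id17) recv 69: fwd; pos2(id48) recv 17: drop; pos3(id27) recv 48: fwd; pos4(id40) recv 27: drop; pos5(id41) recv 40: drop; pos6(id65) recv 41: drop; pos0(id69) recv 65: drop
Round 2: pos2(id48) recv 69: fwd; pos4(id40) recv 48: fwd
Round 3: pos3(id27) recv 69: fwd; pos5(id41) recv 48: fwd
Round 4: pos4(id40) recv 69: fwd; pos6(id65) recv 48: drop
Round 5: pos5(id41) recv 69: fwd
Round 6: pos6(id65) recv 69: fwd
Round 7: pos0(id69) recv 69: ELECTED

Answer: 41,48,69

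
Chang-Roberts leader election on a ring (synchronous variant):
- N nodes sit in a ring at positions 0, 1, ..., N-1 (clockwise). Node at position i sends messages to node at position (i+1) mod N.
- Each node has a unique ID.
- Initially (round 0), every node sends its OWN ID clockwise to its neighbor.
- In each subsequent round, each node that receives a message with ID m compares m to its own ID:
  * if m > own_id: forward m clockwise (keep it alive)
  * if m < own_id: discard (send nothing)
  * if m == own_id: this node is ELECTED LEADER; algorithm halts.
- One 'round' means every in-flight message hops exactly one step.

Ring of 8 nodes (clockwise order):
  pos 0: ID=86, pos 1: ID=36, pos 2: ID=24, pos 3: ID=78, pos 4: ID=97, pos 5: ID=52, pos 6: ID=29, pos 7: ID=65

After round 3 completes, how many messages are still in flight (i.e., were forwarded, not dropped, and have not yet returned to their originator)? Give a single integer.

Answer: 2

Derivation:
Round 1: pos1(id36) recv 86: fwd; pos2(id24) recv 36: fwd; pos3(id78) recv 24: drop; pos4(id97) recv 78: drop; pos5(id52) recv 97: fwd; pos6(id29) recv 52: fwd; pos7(id65) recv 29: drop; pos0(id86) recv 65: drop
Round 2: pos2(id24) recv 86: fwd; pos3(id78) recv 36: drop; pos6(id29) recv 97: fwd; pos7(id65) recv 52: drop
Round 3: pos3(id78) recv 86: fwd; pos7(id65) recv 97: fwd
After round 3: 2 messages still in flight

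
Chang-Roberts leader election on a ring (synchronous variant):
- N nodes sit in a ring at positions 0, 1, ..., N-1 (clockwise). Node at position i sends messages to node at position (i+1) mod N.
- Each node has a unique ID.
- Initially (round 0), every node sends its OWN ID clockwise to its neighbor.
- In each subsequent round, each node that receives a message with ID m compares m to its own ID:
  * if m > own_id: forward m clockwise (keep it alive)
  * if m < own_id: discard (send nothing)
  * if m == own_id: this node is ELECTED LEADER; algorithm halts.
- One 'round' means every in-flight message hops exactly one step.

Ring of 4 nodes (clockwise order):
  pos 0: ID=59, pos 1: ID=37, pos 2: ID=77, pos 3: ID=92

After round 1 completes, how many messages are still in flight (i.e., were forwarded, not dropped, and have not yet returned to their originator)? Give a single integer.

Answer: 2

Derivation:
Round 1: pos1(id37) recv 59: fwd; pos2(id77) recv 37: drop; pos3(id92) recv 77: drop; pos0(id59) recv 92: fwd
After round 1: 2 messages still in flight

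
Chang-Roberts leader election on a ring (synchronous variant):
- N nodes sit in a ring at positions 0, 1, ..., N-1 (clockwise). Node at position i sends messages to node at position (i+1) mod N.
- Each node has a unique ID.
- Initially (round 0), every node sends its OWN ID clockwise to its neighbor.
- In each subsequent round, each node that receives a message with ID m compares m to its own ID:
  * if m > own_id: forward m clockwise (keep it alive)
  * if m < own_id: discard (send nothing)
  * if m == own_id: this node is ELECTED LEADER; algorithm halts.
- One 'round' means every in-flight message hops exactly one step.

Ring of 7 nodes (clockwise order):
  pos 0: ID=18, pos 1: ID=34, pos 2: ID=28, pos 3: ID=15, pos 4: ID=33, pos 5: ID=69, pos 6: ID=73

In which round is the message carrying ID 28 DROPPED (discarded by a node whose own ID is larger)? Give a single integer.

Answer: 2

Derivation:
Round 1: pos1(id34) recv 18: drop; pos2(id28) recv 34: fwd; pos3(id15) recv 28: fwd; pos4(id33) recv 15: drop; pos5(id69) recv 33: drop; pos6(id73) recv 69: drop; pos0(id18) recv 73: fwd
Round 2: pos3(id15) recv 34: fwd; pos4(id33) recv 28: drop; pos1(id34) recv 73: fwd
Round 3: pos4(id33) recv 34: fwd; pos2(id28) recv 73: fwd
Round 4: pos5(id69) recv 34: drop; pos3(id15) recv 73: fwd
Round 5: pos4(id33) recv 73: fwd
Round 6: pos5(id69) recv 73: fwd
Round 7: pos6(id73) recv 73: ELECTED
Message ID 28 originates at pos 2; dropped at pos 4 in round 2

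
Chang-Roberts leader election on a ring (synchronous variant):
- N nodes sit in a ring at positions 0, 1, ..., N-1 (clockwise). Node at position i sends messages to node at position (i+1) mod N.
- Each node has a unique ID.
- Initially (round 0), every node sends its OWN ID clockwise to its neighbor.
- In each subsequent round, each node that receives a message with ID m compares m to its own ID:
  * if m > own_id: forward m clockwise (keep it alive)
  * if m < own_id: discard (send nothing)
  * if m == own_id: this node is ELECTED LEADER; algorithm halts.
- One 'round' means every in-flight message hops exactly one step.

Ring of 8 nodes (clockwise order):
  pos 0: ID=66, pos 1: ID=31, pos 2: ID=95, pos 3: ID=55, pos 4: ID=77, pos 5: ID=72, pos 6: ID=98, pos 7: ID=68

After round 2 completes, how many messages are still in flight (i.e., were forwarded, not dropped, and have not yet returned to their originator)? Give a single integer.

Round 1: pos1(id31) recv 66: fwd; pos2(id95) recv 31: drop; pos3(id55) recv 95: fwd; pos4(id77) recv 55: drop; pos5(id72) recv 77: fwd; pos6(id98) recv 72: drop; pos7(id68) recv 98: fwd; pos0(id66) recv 68: fwd
Round 2: pos2(id95) recv 66: drop; pos4(id77) recv 95: fwd; pos6(id98) recv 77: drop; pos0(id66) recv 98: fwd; pos1(id31) recv 68: fwd
After round 2: 3 messages still in flight

Answer: 3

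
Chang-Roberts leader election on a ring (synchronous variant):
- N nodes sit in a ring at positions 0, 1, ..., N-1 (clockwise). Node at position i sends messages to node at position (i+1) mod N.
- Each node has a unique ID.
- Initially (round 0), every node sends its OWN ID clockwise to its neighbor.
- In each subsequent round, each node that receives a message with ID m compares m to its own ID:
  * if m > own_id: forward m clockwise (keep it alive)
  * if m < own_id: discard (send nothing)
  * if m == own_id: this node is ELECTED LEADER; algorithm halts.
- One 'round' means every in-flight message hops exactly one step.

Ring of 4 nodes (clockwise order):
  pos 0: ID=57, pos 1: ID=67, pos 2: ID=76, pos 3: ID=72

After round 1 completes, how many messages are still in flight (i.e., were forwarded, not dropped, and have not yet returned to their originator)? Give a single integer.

Round 1: pos1(id67) recv 57: drop; pos2(id76) recv 67: drop; pos3(id72) recv 76: fwd; pos0(id57) recv 72: fwd
After round 1: 2 messages still in flight

Answer: 2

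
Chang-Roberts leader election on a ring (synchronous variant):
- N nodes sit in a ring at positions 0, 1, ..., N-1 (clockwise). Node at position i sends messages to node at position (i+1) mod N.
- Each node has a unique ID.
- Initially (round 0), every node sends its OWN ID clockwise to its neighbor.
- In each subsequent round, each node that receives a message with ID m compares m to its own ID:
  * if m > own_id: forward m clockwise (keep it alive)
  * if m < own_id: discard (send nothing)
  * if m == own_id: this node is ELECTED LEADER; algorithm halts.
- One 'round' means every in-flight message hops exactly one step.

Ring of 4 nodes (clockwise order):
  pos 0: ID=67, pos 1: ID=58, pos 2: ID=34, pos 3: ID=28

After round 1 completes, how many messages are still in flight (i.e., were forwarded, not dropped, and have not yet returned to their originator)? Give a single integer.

Round 1: pos1(id58) recv 67: fwd; pos2(id34) recv 58: fwd; pos3(id28) recv 34: fwd; pos0(id67) recv 28: drop
After round 1: 3 messages still in flight

Answer: 3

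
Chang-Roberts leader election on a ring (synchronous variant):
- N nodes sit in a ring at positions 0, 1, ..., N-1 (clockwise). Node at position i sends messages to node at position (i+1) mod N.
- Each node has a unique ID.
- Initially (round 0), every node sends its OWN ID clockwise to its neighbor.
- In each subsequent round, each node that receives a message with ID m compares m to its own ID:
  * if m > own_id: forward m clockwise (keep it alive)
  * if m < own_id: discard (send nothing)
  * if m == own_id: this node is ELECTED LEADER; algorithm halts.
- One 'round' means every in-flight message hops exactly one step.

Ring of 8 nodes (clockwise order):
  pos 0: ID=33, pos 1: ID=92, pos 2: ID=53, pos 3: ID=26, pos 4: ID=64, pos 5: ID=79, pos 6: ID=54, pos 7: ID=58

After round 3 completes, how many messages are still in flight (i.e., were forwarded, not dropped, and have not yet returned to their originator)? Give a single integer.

Round 1: pos1(id92) recv 33: drop; pos2(id53) recv 92: fwd; pos3(id26) recv 53: fwd; pos4(id64) recv 26: drop; pos5(id79) recv 64: drop; pos6(id54) recv 79: fwd; pos7(id58) recv 54: drop; pos0(id33) recv 58: fwd
Round 2: pos3(id26) recv 92: fwd; pos4(id64) recv 53: drop; pos7(id58) recv 79: fwd; pos1(id92) recv 58: drop
Round 3: pos4(id64) recv 92: fwd; pos0(id33) recv 79: fwd
After round 3: 2 messages still in flight

Answer: 2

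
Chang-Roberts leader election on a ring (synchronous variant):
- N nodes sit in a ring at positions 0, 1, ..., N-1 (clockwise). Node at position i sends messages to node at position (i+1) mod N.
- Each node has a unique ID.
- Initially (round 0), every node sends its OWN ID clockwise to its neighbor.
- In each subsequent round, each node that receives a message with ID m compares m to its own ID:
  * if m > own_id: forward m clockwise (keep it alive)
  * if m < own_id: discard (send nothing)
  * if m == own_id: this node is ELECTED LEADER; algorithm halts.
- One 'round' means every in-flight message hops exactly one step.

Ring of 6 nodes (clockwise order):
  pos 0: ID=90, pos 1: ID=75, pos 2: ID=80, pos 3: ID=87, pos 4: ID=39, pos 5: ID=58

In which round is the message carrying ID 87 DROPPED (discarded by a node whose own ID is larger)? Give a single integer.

Round 1: pos1(id75) recv 90: fwd; pos2(id80) recv 75: drop; pos3(id87) recv 80: drop; pos4(id39) recv 87: fwd; pos5(id58) recv 39: drop; pos0(id90) recv 58: drop
Round 2: pos2(id80) recv 90: fwd; pos5(id58) recv 87: fwd
Round 3: pos3(id87) recv 90: fwd; pos0(id90) recv 87: drop
Round 4: pos4(id39) recv 90: fwd
Round 5: pos5(id58) recv 90: fwd
Round 6: pos0(id90) recv 90: ELECTED
Message ID 87 originates at pos 3; dropped at pos 0 in round 3

Answer: 3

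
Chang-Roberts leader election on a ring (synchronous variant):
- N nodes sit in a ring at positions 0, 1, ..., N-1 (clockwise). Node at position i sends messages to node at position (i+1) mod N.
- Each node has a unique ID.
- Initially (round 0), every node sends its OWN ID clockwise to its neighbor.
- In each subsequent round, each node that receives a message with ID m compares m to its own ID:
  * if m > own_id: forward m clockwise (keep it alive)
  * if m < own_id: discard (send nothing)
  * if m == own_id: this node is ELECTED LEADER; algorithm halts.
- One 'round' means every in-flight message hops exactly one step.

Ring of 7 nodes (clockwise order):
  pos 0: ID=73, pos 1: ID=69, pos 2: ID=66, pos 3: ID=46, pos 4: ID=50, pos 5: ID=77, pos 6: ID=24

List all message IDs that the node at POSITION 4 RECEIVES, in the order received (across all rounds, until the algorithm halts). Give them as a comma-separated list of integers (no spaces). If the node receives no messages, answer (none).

Round 1: pos1(id69) recv 73: fwd; pos2(id66) recv 69: fwd; pos3(id46) recv 66: fwd; pos4(id50) recv 46: drop; pos5(id77) recv 50: drop; pos6(id24) recv 77: fwd; pos0(id73) recv 24: drop
Round 2: pos2(id66) recv 73: fwd; pos3(id46) recv 69: fwd; pos4(id50) recv 66: fwd; pos0(id73) recv 77: fwd
Round 3: pos3(id46) recv 73: fwd; pos4(id50) recv 69: fwd; pos5(id77) recv 66: drop; pos1(id69) recv 77: fwd
Round 4: pos4(id50) recv 73: fwd; pos5(id77) recv 69: drop; pos2(id66) recv 77: fwd
Round 5: pos5(id77) recv 73: drop; pos3(id46) recv 77: fwd
Round 6: pos4(id50) recv 77: fwd
Round 7: pos5(id77) recv 77: ELECTED

Answer: 46,66,69,73,77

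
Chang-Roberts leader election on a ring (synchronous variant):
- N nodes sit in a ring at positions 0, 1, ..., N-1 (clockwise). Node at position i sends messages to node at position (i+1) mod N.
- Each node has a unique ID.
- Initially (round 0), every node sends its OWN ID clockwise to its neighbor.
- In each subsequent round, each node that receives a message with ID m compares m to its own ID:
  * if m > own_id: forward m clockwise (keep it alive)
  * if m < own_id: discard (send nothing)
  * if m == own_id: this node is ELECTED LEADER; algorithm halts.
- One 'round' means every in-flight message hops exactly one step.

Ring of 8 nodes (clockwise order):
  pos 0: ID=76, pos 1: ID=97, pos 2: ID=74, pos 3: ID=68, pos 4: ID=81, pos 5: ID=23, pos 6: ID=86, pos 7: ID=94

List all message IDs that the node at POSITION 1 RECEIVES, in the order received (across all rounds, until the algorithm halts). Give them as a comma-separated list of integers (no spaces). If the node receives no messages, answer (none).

Round 1: pos1(id97) recv 76: drop; pos2(id74) recv 97: fwd; pos3(id68) recv 74: fwd; pos4(id81) recv 68: drop; pos5(id23) recv 81: fwd; pos6(id86) recv 23: drop; pos7(id94) recv 86: drop; pos0(id76) recv 94: fwd
Round 2: pos3(id68) recv 97: fwd; pos4(id81) recv 74: drop; pos6(id86) recv 81: drop; pos1(id97) recv 94: drop
Round 3: pos4(id81) recv 97: fwd
Round 4: pos5(id23) recv 97: fwd
Round 5: pos6(id86) recv 97: fwd
Round 6: pos7(id94) recv 97: fwd
Round 7: pos0(id76) recv 97: fwd
Round 8: pos1(id97) recv 97: ELECTED

Answer: 76,94,97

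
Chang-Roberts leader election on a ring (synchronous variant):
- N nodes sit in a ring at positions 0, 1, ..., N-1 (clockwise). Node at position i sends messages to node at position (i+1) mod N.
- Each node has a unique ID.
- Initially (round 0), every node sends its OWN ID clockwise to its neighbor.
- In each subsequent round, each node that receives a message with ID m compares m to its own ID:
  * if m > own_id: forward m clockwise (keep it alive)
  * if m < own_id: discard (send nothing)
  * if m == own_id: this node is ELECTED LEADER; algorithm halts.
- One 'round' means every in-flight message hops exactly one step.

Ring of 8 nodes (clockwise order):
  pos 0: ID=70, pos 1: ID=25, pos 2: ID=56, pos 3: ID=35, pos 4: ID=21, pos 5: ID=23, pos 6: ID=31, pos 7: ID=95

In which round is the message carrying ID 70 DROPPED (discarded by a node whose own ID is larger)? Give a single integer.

Answer: 7

Derivation:
Round 1: pos1(id25) recv 70: fwd; pos2(id56) recv 25: drop; pos3(id35) recv 56: fwd; pos4(id21) recv 35: fwd; pos5(id23) recv 21: drop; pos6(id31) recv 23: drop; pos7(id95) recv 31: drop; pos0(id70) recv 95: fwd
Round 2: pos2(id56) recv 70: fwd; pos4(id21) recv 56: fwd; pos5(id23) recv 35: fwd; pos1(id25) recv 95: fwd
Round 3: pos3(id35) recv 70: fwd; pos5(id23) recv 56: fwd; pos6(id31) recv 35: fwd; pos2(id56) recv 95: fwd
Round 4: pos4(id21) recv 70: fwd; pos6(id31) recv 56: fwd; pos7(id95) recv 35: drop; pos3(id35) recv 95: fwd
Round 5: pos5(id23) recv 70: fwd; pos7(id95) recv 56: drop; pos4(id21) recv 95: fwd
Round 6: pos6(id31) recv 70: fwd; pos5(id23) recv 95: fwd
Round 7: pos7(id95) recv 70: drop; pos6(id31) recv 95: fwd
Round 8: pos7(id95) recv 95: ELECTED
Message ID 70 originates at pos 0; dropped at pos 7 in round 7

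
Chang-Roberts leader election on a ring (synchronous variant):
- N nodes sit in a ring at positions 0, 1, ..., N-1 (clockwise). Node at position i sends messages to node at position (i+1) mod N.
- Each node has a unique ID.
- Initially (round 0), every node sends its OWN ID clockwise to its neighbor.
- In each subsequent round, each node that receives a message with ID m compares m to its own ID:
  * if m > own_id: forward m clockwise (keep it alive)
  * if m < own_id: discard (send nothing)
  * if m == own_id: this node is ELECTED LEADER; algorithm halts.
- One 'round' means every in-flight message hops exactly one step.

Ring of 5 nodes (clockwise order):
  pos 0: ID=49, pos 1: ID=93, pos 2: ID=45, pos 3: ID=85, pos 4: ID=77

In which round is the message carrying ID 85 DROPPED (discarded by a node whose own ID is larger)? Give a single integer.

Answer: 3

Derivation:
Round 1: pos1(id93) recv 49: drop; pos2(id45) recv 93: fwd; pos3(id85) recv 45: drop; pos4(id77) recv 85: fwd; pos0(id49) recv 77: fwd
Round 2: pos3(id85) recv 93: fwd; pos0(id49) recv 85: fwd; pos1(id93) recv 77: drop
Round 3: pos4(id77) recv 93: fwd; pos1(id93) recv 85: drop
Round 4: pos0(id49) recv 93: fwd
Round 5: pos1(id93) recv 93: ELECTED
Message ID 85 originates at pos 3; dropped at pos 1 in round 3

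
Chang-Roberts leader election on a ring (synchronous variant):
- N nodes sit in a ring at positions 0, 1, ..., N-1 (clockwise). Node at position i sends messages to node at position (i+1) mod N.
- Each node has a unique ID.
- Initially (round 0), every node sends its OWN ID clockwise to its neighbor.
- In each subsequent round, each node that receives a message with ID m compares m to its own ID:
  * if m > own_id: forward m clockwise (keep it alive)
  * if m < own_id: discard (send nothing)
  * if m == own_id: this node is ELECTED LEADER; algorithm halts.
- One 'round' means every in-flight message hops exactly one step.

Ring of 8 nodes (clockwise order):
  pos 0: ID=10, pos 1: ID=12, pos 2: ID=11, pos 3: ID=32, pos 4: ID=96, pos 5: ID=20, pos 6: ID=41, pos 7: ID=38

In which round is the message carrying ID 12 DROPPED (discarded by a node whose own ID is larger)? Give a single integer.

Answer: 2

Derivation:
Round 1: pos1(id12) recv 10: drop; pos2(id11) recv 12: fwd; pos3(id32) recv 11: drop; pos4(id96) recv 32: drop; pos5(id20) recv 96: fwd; pos6(id41) recv 20: drop; pos7(id38) recv 41: fwd; pos0(id10) recv 38: fwd
Round 2: pos3(id32) recv 12: drop; pos6(id41) recv 96: fwd; pos0(id10) recv 41: fwd; pos1(id12) recv 38: fwd
Round 3: pos7(id38) recv 96: fwd; pos1(id12) recv 41: fwd; pos2(id11) recv 38: fwd
Round 4: pos0(id10) recv 96: fwd; pos2(id11) recv 41: fwd; pos3(id32) recv 38: fwd
Round 5: pos1(id12) recv 96: fwd; pos3(id32) recv 41: fwd; pos4(id96) recv 38: drop
Round 6: pos2(id11) recv 96: fwd; pos4(id96) recv 41: drop
Round 7: pos3(id32) recv 96: fwd
Round 8: pos4(id96) recv 96: ELECTED
Message ID 12 originates at pos 1; dropped at pos 3 in round 2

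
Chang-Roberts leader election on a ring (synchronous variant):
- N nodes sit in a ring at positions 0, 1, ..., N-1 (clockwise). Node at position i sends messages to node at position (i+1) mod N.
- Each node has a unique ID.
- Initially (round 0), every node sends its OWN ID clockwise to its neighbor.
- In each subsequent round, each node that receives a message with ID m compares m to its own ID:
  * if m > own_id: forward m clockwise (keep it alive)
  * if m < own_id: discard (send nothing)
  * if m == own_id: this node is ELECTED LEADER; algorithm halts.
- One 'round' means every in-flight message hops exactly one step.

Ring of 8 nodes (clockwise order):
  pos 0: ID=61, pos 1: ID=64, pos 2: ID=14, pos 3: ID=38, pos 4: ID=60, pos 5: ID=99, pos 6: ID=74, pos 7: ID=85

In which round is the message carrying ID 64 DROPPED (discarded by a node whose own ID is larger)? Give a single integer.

Round 1: pos1(id64) recv 61: drop; pos2(id14) recv 64: fwd; pos3(id38) recv 14: drop; pos4(id60) recv 38: drop; pos5(id99) recv 60: drop; pos6(id74) recv 99: fwd; pos7(id85) recv 74: drop; pos0(id61) recv 85: fwd
Round 2: pos3(id38) recv 64: fwd; pos7(id85) recv 99: fwd; pos1(id64) recv 85: fwd
Round 3: pos4(id60) recv 64: fwd; pos0(id61) recv 99: fwd; pos2(id14) recv 85: fwd
Round 4: pos5(id99) recv 64: drop; pos1(id64) recv 99: fwd; pos3(id38) recv 85: fwd
Round 5: pos2(id14) recv 99: fwd; pos4(id60) recv 85: fwd
Round 6: pos3(id38) recv 99: fwd; pos5(id99) recv 85: drop
Round 7: pos4(id60) recv 99: fwd
Round 8: pos5(id99) recv 99: ELECTED
Message ID 64 originates at pos 1; dropped at pos 5 in round 4

Answer: 4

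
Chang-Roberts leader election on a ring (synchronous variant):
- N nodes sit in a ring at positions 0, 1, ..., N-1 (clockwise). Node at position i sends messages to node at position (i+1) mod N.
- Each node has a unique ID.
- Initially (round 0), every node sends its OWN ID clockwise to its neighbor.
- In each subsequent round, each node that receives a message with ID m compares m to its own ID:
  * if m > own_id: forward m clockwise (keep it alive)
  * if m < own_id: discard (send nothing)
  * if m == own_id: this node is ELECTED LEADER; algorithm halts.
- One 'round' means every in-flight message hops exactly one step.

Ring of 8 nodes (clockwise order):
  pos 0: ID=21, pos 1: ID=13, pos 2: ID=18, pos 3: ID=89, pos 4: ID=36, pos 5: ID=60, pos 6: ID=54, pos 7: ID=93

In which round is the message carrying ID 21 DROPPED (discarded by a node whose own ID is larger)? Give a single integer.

Answer: 3

Derivation:
Round 1: pos1(id13) recv 21: fwd; pos2(id18) recv 13: drop; pos3(id89) recv 18: drop; pos4(id36) recv 89: fwd; pos5(id60) recv 36: drop; pos6(id54) recv 60: fwd; pos7(id93) recv 54: drop; pos0(id21) recv 93: fwd
Round 2: pos2(id18) recv 21: fwd; pos5(id60) recv 89: fwd; pos7(id93) recv 60: drop; pos1(id13) recv 93: fwd
Round 3: pos3(id89) recv 21: drop; pos6(id54) recv 89: fwd; pos2(id18) recv 93: fwd
Round 4: pos7(id93) recv 89: drop; pos3(id89) recv 93: fwd
Round 5: pos4(id36) recv 93: fwd
Round 6: pos5(id60) recv 93: fwd
Round 7: pos6(id54) recv 93: fwd
Round 8: pos7(id93) recv 93: ELECTED
Message ID 21 originates at pos 0; dropped at pos 3 in round 3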